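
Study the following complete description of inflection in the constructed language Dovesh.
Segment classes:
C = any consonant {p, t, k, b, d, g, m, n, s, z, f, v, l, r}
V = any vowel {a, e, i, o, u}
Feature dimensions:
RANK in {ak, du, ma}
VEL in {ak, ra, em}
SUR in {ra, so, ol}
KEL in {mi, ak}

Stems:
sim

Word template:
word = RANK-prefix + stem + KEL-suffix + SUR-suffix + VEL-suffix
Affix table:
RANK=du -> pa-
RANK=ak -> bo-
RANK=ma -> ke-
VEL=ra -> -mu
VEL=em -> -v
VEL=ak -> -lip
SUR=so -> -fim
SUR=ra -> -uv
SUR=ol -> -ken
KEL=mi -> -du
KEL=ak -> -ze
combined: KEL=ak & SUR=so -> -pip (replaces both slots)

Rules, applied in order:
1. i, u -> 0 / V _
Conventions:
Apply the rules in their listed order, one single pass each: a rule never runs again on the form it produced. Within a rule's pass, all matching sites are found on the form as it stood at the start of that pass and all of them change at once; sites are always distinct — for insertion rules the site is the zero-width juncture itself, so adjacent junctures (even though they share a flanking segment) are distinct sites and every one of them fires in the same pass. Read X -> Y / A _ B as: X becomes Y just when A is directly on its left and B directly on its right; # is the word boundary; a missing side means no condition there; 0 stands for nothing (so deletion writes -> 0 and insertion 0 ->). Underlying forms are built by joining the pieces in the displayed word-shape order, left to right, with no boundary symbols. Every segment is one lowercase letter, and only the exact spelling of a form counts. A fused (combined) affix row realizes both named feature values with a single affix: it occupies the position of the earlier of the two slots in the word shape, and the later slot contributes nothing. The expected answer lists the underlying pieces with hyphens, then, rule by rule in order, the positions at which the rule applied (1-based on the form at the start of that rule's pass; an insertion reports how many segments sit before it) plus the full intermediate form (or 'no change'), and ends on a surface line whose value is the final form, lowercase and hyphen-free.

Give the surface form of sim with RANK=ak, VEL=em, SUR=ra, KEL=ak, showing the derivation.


underlying: bo-sim-ze-uv-v
1. i, u -> 0 / V _: fires at position(s) 8: bosimzevv
surface: bosimzevv


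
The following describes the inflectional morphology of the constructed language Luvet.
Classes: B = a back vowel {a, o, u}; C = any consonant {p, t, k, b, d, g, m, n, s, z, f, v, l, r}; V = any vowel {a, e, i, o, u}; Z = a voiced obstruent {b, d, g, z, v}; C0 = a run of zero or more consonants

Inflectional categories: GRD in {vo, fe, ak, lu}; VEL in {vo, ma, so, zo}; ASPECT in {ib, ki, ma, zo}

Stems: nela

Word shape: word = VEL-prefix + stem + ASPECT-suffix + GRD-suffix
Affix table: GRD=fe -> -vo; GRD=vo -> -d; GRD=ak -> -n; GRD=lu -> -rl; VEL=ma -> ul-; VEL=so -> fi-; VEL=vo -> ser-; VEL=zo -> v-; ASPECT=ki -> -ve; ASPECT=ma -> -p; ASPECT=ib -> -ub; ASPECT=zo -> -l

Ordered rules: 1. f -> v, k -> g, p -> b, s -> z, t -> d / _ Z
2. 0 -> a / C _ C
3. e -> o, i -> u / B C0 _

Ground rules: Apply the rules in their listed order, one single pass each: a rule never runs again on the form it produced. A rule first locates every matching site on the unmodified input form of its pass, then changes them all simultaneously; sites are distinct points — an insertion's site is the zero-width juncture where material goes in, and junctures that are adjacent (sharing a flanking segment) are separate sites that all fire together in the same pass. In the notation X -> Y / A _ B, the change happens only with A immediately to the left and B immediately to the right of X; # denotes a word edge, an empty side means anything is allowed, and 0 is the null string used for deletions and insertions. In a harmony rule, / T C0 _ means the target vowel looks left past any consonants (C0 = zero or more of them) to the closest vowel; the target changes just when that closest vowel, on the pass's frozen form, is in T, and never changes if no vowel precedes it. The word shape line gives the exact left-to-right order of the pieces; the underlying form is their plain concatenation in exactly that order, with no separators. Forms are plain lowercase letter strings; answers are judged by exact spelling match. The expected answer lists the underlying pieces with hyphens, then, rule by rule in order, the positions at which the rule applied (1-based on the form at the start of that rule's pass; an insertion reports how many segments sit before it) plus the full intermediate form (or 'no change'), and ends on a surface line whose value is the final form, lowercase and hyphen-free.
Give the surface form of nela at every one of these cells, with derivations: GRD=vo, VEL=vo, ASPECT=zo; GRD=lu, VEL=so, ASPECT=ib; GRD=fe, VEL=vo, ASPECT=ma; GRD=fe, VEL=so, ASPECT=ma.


cell GRD=vo, VEL=vo, ASPECT=zo:
underlying: ser-nela-l-d
1. f -> v, k -> g, p -> b, s -> z, t -> d / _ Z: no change
2. 0 -> a / C _ C: inserts after position(s) 3, 8: seranelalad
3. e -> o, i -> u / B C0 _: fires at position(s) 6: seranolalad
surface: seranolalad

cell GRD=lu, VEL=so, ASPECT=ib:
underlying: fi-nela-ub-rl
1. f -> v, k -> g, p -> b, s -> z, t -> d / _ Z: no change
2. 0 -> a / C _ C: inserts after position(s) 8, 9: finelaubaral
3. e -> o, i -> u / B C0 _: no change
surface: finelaubaral

cell GRD=fe, VEL=vo, ASPECT=ma:
underlying: ser-nela-p-vo
1. f -> v, k -> g, p -> b, s -> z, t -> d / _ Z: fires at position(s) 8: sernelabvo
2. 0 -> a / C _ C: inserts after position(s) 3, 8: seranelabavo
3. e -> o, i -> u / B C0 _: fires at position(s) 6: seranolabavo
surface: seranolabavo

cell GRD=fe, VEL=so, ASPECT=ma:
underlying: fi-nela-p-vo
1. f -> v, k -> g, p -> b, s -> z, t -> d / _ Z: fires at position(s) 7: finelabvo
2. 0 -> a / C _ C: inserts after position(s) 7: finelabavo
3. e -> o, i -> u / B C0 _: no change
surface: finelabavo


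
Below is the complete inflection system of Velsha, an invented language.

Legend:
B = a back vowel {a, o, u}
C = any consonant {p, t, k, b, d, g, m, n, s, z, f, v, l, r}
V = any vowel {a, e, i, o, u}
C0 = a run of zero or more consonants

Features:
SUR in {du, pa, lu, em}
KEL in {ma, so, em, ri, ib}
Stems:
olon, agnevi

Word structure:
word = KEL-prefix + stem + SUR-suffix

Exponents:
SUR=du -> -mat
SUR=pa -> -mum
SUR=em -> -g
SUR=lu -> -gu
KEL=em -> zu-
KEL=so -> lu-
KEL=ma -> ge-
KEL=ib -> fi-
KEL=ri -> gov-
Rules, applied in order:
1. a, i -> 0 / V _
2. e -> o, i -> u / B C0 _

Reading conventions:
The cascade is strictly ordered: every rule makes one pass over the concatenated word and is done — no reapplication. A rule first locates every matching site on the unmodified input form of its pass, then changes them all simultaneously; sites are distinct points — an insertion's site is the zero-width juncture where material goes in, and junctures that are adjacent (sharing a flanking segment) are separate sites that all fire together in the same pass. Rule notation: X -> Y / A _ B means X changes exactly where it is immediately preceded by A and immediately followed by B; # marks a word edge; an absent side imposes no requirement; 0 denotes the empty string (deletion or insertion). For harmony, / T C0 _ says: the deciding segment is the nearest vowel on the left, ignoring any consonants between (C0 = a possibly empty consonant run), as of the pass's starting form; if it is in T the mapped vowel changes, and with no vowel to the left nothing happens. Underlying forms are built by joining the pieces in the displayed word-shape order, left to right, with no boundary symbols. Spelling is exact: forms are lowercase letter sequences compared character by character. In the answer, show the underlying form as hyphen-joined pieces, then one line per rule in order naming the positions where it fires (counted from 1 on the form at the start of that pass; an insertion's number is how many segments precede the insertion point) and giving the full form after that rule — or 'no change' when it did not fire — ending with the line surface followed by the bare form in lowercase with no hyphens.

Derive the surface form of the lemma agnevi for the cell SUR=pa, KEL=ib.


underlying: fi-agnevi-mum
1. a, i -> 0 / V _: fires at position(s) 3: fignevimum
2. e -> o, i -> u / B C0 _: no change
surface: fignevimum


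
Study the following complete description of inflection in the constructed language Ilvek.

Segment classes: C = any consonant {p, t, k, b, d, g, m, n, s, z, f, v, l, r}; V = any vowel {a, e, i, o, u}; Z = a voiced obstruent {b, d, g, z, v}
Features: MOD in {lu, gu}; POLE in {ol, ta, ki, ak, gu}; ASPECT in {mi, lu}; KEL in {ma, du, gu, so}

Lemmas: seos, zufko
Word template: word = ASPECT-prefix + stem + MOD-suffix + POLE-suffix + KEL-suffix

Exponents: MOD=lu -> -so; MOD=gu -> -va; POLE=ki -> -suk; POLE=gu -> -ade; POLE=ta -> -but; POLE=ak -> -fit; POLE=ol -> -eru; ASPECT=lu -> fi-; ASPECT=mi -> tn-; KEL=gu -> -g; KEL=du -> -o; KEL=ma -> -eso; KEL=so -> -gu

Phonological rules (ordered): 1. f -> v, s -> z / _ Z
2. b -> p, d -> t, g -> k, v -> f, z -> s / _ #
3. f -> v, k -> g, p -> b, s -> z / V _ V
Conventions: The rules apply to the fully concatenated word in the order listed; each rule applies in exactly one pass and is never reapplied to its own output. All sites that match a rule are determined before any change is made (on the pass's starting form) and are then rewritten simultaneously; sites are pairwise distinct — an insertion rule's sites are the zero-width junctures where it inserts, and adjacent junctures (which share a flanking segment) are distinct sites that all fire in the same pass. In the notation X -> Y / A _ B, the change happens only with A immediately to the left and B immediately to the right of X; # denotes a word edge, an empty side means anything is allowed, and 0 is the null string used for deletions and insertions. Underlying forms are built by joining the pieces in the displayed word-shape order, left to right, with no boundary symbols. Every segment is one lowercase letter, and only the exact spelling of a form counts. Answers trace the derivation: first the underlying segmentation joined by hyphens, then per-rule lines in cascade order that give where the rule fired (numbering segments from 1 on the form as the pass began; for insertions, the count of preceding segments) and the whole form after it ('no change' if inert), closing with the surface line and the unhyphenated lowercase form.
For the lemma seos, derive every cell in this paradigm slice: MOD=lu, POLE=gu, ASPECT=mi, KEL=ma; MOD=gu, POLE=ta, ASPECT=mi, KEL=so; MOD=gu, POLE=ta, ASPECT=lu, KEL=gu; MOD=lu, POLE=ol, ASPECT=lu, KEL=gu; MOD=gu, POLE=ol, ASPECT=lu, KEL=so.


cell MOD=lu, POLE=gu, ASPECT=mi, KEL=ma:
underlying: tn-seos-so-ade-eso
1. f -> v, s -> z / _ Z: no change
2. b -> p, d -> t, g -> k, v -> f, z -> s / _ #: no change
3. f -> v, k -> g, p -> b, s -> z / V _ V: fires at position(s) 13: tnseossoadeezo
surface: tnseossoadeezo

cell MOD=gu, POLE=ta, ASPECT=mi, KEL=so:
underlying: tn-seos-va-but-gu
1. f -> v, s -> z / _ Z: fires at position(s) 6: tnseozvabutgu
2. b -> p, d -> t, g -> k, v -> f, z -> s / _ #: no change
3. f -> v, k -> g, p -> b, s -> z / V _ V: no change
surface: tnseozvabutgu

cell MOD=gu, POLE=ta, ASPECT=lu, KEL=gu:
underlying: fi-seos-va-but-g
1. f -> v, s -> z / _ Z: fires at position(s) 6: fiseozvabutg
2. b -> p, d -> t, g -> k, v -> f, z -> s / _ #: fires at position(s) 12: fiseozvabutk
3. f -> v, k -> g, p -> b, s -> z / V _ V: fires at position(s) 3: fizeozvabutk
surface: fizeozvabutk

cell MOD=lu, POLE=ol, ASPECT=lu, KEL=gu:
underlying: fi-seos-so-eru-g
1. f -> v, s -> z / _ Z: no change
2. b -> p, d -> t, g -> k, v -> f, z -> s / _ #: fires at position(s) 12: fiseossoeruk
3. f -> v, k -> g, p -> b, s -> z / V _ V: fires at position(s) 3: fizeossoeruk
surface: fizeossoeruk

cell MOD=gu, POLE=ol, ASPECT=lu, KEL=so:
underlying: fi-seos-va-eru-gu
1. f -> v, s -> z / _ Z: fires at position(s) 6: fiseozvaerugu
2. b -> p, d -> t, g -> k, v -> f, z -> s / _ #: no change
3. f -> v, k -> g, p -> b, s -> z / V _ V: fires at position(s) 3: fizeozvaerugu
surface: fizeozvaerugu


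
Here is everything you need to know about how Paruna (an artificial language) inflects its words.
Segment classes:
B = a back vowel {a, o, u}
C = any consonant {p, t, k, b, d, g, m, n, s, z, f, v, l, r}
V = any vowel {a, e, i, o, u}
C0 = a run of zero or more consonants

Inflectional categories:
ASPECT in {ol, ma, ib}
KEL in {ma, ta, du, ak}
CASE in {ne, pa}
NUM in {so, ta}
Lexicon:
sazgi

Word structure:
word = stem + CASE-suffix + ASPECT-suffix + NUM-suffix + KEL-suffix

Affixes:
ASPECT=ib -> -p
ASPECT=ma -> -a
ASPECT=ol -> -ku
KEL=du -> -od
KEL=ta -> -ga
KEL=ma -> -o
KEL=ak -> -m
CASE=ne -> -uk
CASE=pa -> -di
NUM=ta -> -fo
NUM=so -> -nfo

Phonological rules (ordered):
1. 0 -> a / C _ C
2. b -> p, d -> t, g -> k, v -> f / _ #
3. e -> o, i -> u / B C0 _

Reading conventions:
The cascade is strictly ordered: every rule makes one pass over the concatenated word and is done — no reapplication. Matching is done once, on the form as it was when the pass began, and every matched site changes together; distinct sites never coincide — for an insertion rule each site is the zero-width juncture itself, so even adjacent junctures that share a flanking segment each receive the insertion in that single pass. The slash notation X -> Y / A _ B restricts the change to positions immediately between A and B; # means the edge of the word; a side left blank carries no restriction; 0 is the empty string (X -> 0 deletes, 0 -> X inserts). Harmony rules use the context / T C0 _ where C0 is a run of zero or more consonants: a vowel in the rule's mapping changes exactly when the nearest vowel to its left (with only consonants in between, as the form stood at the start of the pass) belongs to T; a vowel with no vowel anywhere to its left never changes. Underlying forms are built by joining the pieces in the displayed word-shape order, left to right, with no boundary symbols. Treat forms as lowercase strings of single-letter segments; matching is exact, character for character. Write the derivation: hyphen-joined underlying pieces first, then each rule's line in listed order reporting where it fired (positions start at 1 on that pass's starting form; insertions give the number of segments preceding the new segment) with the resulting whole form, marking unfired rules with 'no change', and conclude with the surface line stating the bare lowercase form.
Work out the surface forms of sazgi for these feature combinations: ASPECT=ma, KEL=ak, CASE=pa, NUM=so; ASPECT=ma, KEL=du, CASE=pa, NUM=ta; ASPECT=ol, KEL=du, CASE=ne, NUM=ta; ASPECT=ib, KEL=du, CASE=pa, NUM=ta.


cell ASPECT=ma, KEL=ak, CASE=pa, NUM=so:
underlying: sazgi-di-a-nfo-m
1. 0 -> a / C _ C: inserts after position(s) 3, 9: sazagidianafom
2. b -> p, d -> t, g -> k, v -> f / _ #: no change
3. e -> o, i -> u / B C0 _: fires at position(s) 6: sazagudianafom
surface: sazagudianafom

cell ASPECT=ma, KEL=du, CASE=pa, NUM=ta:
underlying: sazgi-di-a-fo-od
1. 0 -> a / C _ C: inserts after position(s) 3: sazagidiafood
2. b -> p, d -> t, g -> k, v -> f / _ #: fires at position(s) 13: sazagidiafoot
3. e -> o, i -> u / B C0 _: fires at position(s) 6: sazagudiafoot
surface: sazagudiafoot

cell ASPECT=ol, KEL=du, CASE=ne, NUM=ta:
underlying: sazgi-uk-ku-fo-od
1. 0 -> a / C _ C: inserts after position(s) 3, 7: sazagiukakufood
2. b -> p, d -> t, g -> k, v -> f / _ #: fires at position(s) 15: sazagiukakufoot
3. e -> o, i -> u / B C0 _: fires at position(s) 6: sazaguukakufoot
surface: sazaguukakufoot

cell ASPECT=ib, KEL=du, CASE=pa, NUM=ta:
underlying: sazgi-di-p-fo-od
1. 0 -> a / C _ C: inserts after position(s) 3, 8: sazagidipafood
2. b -> p, d -> t, g -> k, v -> f / _ #: fires at position(s) 14: sazagidipafoot
3. e -> o, i -> u / B C0 _: fires at position(s) 6: sazagudipafoot
surface: sazagudipafoot


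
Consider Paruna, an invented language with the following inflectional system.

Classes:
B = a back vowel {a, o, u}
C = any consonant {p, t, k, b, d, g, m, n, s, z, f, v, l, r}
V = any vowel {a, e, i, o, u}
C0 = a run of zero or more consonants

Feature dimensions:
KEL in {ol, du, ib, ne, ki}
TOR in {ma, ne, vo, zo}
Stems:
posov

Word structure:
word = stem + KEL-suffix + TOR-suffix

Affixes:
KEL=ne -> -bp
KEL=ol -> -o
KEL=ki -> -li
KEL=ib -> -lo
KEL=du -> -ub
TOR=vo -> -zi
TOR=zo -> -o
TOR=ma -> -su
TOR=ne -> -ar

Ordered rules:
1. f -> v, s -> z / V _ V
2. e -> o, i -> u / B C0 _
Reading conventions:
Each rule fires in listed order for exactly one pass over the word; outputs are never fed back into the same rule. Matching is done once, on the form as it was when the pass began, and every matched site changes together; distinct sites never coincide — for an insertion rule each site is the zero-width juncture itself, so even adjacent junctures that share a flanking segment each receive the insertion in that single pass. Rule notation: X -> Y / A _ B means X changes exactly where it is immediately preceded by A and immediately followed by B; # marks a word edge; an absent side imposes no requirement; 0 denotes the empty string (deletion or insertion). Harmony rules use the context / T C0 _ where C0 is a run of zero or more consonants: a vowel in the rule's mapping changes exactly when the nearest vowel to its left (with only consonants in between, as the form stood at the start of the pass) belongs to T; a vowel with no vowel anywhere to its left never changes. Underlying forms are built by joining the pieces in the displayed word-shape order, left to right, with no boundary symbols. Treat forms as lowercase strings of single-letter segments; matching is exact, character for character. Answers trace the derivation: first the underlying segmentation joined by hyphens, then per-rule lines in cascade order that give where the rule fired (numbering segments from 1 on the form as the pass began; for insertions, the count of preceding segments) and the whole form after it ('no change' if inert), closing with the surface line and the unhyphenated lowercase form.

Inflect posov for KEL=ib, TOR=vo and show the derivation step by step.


underlying: posov-lo-zi
1. f -> v, s -> z / V _ V: fires at position(s) 3: pozovlozi
2. e -> o, i -> u / B C0 _: fires at position(s) 9: pozovlozu
surface: pozovlozu


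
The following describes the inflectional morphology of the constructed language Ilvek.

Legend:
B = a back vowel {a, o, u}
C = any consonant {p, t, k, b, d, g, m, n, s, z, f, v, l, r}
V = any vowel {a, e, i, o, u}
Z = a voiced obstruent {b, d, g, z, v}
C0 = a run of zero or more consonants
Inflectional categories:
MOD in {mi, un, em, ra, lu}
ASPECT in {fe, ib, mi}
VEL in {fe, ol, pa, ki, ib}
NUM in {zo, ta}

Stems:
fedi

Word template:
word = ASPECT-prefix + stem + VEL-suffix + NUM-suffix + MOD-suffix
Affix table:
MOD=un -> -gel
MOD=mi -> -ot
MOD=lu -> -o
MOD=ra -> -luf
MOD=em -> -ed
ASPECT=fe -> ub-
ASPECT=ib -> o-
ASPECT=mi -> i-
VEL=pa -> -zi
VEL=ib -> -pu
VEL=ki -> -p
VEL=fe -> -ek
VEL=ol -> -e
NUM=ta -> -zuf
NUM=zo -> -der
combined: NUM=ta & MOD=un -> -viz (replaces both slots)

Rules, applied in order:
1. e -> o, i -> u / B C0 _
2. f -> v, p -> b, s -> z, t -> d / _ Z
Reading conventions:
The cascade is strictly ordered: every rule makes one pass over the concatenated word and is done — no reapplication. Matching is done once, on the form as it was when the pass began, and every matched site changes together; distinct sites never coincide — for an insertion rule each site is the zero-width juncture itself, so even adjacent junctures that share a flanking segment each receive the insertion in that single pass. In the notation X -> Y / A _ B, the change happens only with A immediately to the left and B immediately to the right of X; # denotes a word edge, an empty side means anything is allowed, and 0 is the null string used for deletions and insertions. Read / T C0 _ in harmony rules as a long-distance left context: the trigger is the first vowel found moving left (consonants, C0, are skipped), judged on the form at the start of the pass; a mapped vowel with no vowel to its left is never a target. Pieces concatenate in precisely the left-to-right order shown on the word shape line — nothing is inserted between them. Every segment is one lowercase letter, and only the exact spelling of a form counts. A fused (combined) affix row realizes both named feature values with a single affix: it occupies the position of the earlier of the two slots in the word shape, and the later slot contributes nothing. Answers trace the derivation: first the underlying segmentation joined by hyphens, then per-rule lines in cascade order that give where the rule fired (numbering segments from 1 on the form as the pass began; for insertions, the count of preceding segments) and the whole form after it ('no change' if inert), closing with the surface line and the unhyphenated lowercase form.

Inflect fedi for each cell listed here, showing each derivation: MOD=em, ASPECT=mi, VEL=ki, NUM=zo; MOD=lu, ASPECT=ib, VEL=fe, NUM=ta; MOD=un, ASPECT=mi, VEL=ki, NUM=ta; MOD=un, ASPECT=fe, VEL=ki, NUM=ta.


cell MOD=em, ASPECT=mi, VEL=ki, NUM=zo:
underlying: i-fedi-p-der-ed
1. e -> o, i -> u / B C0 _: no change
2. f -> v, p -> b, s -> z, t -> d / _ Z: fires at position(s) 6: ifedibdered
surface: ifedibdered

cell MOD=lu, ASPECT=ib, VEL=fe, NUM=ta:
underlying: o-fedi-ek-zuf-o
1. e -> o, i -> u / B C0 _: fires at position(s) 3: ofodiekzufo
2. f -> v, p -> b, s -> z, t -> d / _ Z: no change
surface: ofodiekzufo

cell MOD=un, ASPECT=mi, VEL=ki, NUM=ta:
underlying: i-fedi-p-viz
1. e -> o, i -> u / B C0 _: no change
2. f -> v, p -> b, s -> z, t -> d / _ Z: fires at position(s) 6: ifedibviz
surface: ifedibviz

cell MOD=un, ASPECT=fe, VEL=ki, NUM=ta:
underlying: ub-fedi-p-viz
1. e -> o, i -> u / B C0 _: fires at position(s) 4: ubfodipviz
2. f -> v, p -> b, s -> z, t -> d / _ Z: fires at position(s) 7: ubfodibviz
surface: ubfodibviz


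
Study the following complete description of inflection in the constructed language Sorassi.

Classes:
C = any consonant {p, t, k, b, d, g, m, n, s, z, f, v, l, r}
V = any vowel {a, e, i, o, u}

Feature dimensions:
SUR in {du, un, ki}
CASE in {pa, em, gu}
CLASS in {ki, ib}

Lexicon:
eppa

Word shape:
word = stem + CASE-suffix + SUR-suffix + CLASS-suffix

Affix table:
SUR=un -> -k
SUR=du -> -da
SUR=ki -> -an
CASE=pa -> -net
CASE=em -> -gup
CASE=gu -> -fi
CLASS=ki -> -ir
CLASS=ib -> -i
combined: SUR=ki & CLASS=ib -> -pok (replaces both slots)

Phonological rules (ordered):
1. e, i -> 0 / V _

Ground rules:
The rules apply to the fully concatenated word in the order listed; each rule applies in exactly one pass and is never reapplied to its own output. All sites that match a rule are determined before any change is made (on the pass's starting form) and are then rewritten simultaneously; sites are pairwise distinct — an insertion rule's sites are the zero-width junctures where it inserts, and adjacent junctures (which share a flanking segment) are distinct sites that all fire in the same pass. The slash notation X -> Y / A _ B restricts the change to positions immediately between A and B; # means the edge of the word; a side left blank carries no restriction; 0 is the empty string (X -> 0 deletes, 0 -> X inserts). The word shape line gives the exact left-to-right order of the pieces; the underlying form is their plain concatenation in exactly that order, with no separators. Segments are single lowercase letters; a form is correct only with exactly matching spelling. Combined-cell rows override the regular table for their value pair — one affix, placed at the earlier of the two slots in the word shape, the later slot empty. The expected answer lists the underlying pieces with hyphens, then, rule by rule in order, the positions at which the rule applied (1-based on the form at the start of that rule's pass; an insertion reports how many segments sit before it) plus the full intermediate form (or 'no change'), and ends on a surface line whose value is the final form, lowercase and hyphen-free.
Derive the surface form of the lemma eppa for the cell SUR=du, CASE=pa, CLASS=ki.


underlying: eppa-net-da-ir
1. e, i -> 0 / V _: fires at position(s) 10: eppanetdar
surface: eppanetdar


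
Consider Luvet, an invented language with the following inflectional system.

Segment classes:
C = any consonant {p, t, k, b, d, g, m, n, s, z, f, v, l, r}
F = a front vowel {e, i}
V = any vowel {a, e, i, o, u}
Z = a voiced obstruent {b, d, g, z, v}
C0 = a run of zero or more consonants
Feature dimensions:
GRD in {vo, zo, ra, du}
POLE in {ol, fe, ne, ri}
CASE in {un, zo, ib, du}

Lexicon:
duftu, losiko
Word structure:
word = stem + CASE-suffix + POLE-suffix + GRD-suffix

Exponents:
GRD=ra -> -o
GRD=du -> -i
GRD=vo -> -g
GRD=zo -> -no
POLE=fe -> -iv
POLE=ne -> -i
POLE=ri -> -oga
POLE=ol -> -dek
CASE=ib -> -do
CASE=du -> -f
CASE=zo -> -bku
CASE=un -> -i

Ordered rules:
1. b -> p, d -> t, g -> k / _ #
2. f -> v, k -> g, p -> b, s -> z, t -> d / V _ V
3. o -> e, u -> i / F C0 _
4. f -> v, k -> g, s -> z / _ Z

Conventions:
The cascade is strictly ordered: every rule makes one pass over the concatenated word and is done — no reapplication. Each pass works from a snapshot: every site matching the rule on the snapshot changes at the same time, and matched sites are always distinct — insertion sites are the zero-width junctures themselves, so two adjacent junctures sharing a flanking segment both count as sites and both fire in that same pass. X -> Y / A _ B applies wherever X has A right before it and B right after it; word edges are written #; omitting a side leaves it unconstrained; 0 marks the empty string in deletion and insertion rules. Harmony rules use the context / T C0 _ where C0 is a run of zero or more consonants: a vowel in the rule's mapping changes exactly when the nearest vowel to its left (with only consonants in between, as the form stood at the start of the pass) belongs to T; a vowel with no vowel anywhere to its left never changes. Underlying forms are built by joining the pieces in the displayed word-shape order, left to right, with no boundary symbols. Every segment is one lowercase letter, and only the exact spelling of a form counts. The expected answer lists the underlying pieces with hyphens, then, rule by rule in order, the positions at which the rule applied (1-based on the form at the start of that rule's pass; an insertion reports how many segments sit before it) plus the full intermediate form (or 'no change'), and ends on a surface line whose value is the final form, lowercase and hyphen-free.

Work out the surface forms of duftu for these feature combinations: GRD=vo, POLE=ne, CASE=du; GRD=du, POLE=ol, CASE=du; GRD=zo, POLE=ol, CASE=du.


cell GRD=vo, POLE=ne, CASE=du:
underlying: duftu-f-i-g
1. b -> p, d -> t, g -> k / _ #: fires at position(s) 8: duftufik
2. f -> v, k -> g, p -> b, s -> z, t -> d / V _ V: fires at position(s) 6: duftuvik
3. o -> e, u -> i / F C0 _: no change
4. f -> v, k -> g, s -> z / _ Z: no change
surface: duftuvik

cell GRD=du, POLE=ol, CASE=du:
underlying: duftu-f-dek-i
1. b -> p, d -> t, g -> k / _ #: no change
2. f -> v, k -> g, p -> b, s -> z, t -> d / V _ V: fires at position(s) 9: duftufdegi
3. o -> e, u -> i / F C0 _: no change
4. f -> v, k -> g, s -> z / _ Z: fires at position(s) 6: duftuvdegi
surface: duftuvdegi

cell GRD=zo, POLE=ol, CASE=du:
underlying: duftu-f-dek-no
1. b -> p, d -> t, g -> k / _ #: no change
2. f -> v, k -> g, p -> b, s -> z, t -> d / V _ V: no change
3. o -> e, u -> i / F C0 _: fires at position(s) 11: duftufdekne
4. f -> v, k -> g, s -> z / _ Z: fires at position(s) 6: duftuvdekne
surface: duftuvdekne


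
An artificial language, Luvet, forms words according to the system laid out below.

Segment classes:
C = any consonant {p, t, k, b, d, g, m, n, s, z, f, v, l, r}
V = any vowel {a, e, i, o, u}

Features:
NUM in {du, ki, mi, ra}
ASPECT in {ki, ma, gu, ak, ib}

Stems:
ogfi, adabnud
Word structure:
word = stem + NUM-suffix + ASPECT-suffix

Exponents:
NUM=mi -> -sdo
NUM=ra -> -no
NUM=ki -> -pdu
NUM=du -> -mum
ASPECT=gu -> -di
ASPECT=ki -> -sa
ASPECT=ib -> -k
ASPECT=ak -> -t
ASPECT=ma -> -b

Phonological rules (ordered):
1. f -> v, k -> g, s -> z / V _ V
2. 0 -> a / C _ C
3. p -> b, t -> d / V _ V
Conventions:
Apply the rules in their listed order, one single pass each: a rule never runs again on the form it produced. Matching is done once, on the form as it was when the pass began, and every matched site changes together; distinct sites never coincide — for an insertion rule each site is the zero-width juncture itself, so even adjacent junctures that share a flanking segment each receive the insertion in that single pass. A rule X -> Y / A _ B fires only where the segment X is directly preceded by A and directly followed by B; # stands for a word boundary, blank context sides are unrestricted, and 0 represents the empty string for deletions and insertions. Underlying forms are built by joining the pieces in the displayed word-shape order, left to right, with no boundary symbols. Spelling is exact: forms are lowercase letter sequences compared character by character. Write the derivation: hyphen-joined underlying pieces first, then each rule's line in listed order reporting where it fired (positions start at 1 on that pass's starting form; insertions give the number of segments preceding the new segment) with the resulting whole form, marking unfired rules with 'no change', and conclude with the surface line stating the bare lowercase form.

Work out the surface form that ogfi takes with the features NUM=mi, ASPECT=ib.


underlying: ogfi-sdo-k
1. f -> v, k -> g, s -> z / V _ V: no change
2. 0 -> a / C _ C: inserts after position(s) 2, 5: ogafisadok
3. p -> b, t -> d / V _ V: no change
surface: ogafisadok


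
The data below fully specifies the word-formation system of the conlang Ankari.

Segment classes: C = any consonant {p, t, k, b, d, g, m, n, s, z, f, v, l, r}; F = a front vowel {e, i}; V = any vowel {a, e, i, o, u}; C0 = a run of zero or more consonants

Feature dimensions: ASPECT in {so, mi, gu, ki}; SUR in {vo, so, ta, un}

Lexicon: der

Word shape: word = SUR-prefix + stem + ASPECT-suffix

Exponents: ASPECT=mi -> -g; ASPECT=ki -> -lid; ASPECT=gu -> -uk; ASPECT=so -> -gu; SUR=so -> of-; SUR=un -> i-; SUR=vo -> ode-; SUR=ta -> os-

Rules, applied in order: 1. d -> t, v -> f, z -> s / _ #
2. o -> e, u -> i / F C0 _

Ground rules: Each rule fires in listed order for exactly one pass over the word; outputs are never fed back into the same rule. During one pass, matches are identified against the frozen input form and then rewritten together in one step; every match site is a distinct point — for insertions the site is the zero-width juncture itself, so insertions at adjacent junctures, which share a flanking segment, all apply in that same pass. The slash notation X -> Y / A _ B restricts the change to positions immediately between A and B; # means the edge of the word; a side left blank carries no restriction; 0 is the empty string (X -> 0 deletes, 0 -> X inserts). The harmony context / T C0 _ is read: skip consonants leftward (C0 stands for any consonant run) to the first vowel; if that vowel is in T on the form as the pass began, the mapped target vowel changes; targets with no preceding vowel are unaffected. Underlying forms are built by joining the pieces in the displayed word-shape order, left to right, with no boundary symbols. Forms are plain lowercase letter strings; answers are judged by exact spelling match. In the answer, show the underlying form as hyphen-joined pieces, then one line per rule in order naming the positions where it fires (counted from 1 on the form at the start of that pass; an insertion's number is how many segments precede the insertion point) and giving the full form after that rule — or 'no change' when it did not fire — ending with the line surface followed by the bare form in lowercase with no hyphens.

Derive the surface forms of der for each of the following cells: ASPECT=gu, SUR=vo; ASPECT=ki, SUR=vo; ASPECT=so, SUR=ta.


cell ASPECT=gu, SUR=vo:
underlying: ode-der-uk
1. d -> t, v -> f, z -> s / _ #: no change
2. o -> e, u -> i / F C0 _: fires at position(s) 7: odederik
surface: odederik

cell ASPECT=ki, SUR=vo:
underlying: ode-der-lid
1. d -> t, v -> f, z -> s / _ #: fires at position(s) 9: odederlit
2. o -> e, u -> i / F C0 _: no change
surface: odederlit

cell ASPECT=so, SUR=ta:
underlying: os-der-gu
1. d -> t, v -> f, z -> s / _ #: no change
2. o -> e, u -> i / F C0 _: fires at position(s) 7: osdergi
surface: osdergi


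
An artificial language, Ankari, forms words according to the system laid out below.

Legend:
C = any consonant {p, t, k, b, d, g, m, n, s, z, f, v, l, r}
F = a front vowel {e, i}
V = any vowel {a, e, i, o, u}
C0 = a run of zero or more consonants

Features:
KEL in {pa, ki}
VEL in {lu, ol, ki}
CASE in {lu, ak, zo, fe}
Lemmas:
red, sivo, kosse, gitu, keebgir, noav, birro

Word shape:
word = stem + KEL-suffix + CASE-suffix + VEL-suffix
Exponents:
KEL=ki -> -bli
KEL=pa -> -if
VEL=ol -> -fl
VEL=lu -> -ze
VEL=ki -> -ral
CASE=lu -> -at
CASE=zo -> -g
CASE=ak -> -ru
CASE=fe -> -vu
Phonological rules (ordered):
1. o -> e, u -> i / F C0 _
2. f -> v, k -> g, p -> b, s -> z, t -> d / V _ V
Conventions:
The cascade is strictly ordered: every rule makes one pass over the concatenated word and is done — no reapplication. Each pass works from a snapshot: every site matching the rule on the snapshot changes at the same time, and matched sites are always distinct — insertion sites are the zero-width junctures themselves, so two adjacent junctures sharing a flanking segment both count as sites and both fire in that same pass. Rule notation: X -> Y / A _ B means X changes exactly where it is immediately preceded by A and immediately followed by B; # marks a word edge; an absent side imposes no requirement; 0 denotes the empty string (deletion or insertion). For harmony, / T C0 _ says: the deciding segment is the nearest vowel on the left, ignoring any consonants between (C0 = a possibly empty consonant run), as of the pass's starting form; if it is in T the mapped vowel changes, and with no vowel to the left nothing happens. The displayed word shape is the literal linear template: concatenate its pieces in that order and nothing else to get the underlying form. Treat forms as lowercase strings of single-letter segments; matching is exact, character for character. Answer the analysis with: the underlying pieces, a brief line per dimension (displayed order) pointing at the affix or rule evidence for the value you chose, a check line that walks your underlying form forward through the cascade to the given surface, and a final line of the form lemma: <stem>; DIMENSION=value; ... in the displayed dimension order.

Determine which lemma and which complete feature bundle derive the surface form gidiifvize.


underlying: gitu-if-vu-ze
KEL=pa - signalled by the affix -if
VEL=lu - signalled by the affix -ze
CASE=fe - signalled by the affix -vu
check: gituifvuze -> gitiifvize -> gidiifvize
lemma: gitu; KEL=pa; VEL=lu; CASE=fe


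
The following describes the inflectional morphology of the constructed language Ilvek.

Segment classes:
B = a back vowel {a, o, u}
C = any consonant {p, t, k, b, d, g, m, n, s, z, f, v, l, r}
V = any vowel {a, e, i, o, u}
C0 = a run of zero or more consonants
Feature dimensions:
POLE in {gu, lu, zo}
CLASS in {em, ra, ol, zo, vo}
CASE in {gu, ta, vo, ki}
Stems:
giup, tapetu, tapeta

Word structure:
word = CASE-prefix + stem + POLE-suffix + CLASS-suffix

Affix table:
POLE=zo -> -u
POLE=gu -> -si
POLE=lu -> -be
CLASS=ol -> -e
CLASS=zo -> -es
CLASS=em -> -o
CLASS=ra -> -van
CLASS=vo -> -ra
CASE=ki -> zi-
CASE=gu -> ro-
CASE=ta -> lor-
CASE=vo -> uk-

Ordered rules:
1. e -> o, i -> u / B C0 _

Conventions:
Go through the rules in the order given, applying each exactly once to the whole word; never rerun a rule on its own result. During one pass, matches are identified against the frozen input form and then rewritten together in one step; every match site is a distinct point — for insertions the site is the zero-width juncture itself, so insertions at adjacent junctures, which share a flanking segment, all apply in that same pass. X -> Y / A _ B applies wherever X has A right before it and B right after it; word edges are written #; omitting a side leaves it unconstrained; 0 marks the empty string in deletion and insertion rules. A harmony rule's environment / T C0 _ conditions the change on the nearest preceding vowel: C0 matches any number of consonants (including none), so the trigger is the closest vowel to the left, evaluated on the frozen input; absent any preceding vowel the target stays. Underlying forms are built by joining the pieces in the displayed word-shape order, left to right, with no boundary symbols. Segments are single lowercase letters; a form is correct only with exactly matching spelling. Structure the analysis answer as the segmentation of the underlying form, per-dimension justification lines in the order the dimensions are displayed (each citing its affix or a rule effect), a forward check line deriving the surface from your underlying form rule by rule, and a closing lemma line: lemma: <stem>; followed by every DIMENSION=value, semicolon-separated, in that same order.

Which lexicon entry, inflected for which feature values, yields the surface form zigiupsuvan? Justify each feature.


underlying: zi-giup-si-van
POLE=gu - signalled by the affix -si
CLASS=ra - signalled by the affix -van
CASE=ki - signalled by the affix zi-
check: zigiupsivan -> zigiupsuvan
lemma: giup; POLE=gu; CLASS=ra; CASE=ki


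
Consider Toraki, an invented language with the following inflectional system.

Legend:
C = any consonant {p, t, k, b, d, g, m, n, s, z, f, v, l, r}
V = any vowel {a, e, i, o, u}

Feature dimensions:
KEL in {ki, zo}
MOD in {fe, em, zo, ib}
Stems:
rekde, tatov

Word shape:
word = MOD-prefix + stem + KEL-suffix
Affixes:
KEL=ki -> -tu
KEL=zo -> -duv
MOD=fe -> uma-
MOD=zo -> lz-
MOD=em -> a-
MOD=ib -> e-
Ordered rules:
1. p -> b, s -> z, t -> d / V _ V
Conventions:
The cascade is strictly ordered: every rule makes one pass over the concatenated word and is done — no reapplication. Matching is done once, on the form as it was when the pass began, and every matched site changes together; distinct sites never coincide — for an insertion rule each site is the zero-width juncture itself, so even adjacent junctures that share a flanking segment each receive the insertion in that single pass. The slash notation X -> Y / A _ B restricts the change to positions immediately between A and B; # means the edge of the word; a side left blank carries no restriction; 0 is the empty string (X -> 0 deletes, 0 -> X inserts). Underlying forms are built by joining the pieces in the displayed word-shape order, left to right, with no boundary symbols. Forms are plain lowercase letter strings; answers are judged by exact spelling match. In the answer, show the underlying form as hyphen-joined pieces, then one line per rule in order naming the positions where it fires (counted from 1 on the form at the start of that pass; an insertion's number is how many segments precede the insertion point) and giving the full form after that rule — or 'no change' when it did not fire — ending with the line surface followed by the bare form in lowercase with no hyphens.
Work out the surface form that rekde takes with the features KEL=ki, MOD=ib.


underlying: e-rekde-tu
1. p -> b, s -> z, t -> d / V _ V: fires at position(s) 7: erekdedu
surface: erekdedu


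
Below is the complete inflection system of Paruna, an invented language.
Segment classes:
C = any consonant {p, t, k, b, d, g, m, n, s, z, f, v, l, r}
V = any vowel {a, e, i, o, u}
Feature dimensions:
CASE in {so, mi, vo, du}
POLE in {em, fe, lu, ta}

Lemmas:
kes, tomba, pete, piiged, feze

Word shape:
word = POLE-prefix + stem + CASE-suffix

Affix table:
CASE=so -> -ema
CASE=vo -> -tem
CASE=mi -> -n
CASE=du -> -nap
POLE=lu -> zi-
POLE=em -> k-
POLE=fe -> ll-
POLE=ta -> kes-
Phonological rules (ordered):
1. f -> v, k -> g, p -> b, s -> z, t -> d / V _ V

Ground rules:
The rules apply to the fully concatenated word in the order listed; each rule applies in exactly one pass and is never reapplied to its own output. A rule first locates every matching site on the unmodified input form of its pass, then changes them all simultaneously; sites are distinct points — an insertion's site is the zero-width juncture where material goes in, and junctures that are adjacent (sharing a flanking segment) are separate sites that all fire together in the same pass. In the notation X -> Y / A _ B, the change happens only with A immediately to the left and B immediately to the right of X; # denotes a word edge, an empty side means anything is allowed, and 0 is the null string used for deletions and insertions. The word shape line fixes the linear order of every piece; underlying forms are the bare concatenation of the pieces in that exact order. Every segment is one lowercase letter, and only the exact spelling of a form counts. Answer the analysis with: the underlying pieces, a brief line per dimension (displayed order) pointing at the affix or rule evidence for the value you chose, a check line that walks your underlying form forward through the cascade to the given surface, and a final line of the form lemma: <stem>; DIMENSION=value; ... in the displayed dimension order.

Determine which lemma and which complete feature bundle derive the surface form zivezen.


underlying: zi-feze-n
CASE=mi - signalled by the affix -n
POLE=lu - signalled by the affix zi-
check: zifezen -> zivezen
lemma: feze; CASE=mi; POLE=lu
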